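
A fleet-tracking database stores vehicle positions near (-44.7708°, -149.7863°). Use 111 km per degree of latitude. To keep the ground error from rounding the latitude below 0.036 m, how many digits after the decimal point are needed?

7

One degree of latitude covers 111000 m.
Rounding to N decimal places gives at most 0.5 × 10⁻ᴺ degrees of error, i.e. 0.5 × 10⁻ᴺ × 111000 m.
Setting 55500 × 10⁻ᴺ ≤ 0.036 gives 10ᴺ ≥ 1.542e+06, i.e. N ≥ 6.19.
At 6 places the error can reach 0.0555 m, but 7 places keeps it to 0.00555 m.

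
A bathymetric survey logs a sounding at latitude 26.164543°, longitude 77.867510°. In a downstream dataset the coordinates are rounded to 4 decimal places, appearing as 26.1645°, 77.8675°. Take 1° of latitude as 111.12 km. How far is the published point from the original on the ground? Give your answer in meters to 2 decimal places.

Δlat = 26.164543 − 26.1645 = +0.000043°; Δlon = 77.867510 − 77.8675 = +0.000010°.
North–south shift: 0.000043 × 111120 = 4.77816 m.
E–W at 26.1645°: 0.000010° × 111120 × cos 26.1645° = 0.000010 × 111120 × 0.8975 ≈ 0.997337 m.
Distance: √(4.77816² + 0.997337²) ≈ 4.88114 m.

4.88 meters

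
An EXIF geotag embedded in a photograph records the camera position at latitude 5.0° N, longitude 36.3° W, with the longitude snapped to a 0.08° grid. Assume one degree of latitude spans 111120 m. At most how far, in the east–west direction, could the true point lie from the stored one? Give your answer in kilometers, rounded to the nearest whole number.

With a 0.08° grid the true value lies within half a step, ±0.08°/2 = ±0.04°, of the stored one.
Parallels shrink by cos φ, so at 5° a degree of longitude is 111120 × 0.9962 ≈ 110697 m.
East–west error: 0.04° × 110697 m/° ≈ 4427.89 m.
That is 4427.89 m = 4.4279 km.

4 kilometers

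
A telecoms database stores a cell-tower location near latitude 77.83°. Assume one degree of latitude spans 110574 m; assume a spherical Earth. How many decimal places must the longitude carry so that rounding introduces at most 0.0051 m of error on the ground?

7

At 77.83° one degree of longitude covers 110574 × cos 77.83° ≈ 110574 × 0.2108 ≈ 23310.4 m.
With N decimal places the half-ulp bound is 0.5·10⁻ᴺ°, or 0.5·10⁻ᴺ × 23310.4 m on the ground.
Need 0.5 × 23310.4 × 10⁻ᴺ ≤ 0.0051 → 10⁻ᴺ ≤ 4.376e-07, so N ≥ 6.36.
So 7 decimal places suffice (0.00117 m); 6 would allow up to 0.0117 m.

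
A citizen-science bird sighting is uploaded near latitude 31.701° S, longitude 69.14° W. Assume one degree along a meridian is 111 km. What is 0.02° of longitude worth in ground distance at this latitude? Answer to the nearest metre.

1889 metres

At 31.701° a degree of longitude is 111000 × cos 31.701° ≈ 94439 m, so 0.02° corresponds to 1888.78 m.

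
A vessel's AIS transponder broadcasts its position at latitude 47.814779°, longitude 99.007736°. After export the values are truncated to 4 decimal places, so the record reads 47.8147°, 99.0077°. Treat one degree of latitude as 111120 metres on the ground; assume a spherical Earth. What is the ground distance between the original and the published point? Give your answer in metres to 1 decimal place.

Δlat = 47.814779 − 47.8147 = +0.000079°; Δlon = 99.007736 − 99.0077 = +0.000036°.
N–S: 0.000079° × 111120 m/° = 8.77848 m.
East–west at this latitude: 0.000036° × 111120 × cos 47.8147° ≈ 0.000036 × 74620.5 = 2.68634 m.
Combined displacement = (8.77848² + 2.68634²)^½ ≈ 9.18031 m.

9.2 metres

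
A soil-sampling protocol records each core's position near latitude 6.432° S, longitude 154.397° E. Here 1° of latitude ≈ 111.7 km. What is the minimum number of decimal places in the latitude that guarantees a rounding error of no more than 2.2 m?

One degree of latitude covers 111700 m.
With N decimal places the half-ulp bound is 0.5·10⁻ᴺ°, or 0.5·10⁻ᴺ × 111700 m on the ground.
Need 0.5 × 111700 × 10⁻ᴺ ≤ 2.2 → 10⁻ᴺ ≤ 3.939e-05, so N ≥ 4.40.
N = 4 would give 5.58 m (too coarse); N = 5 gives 0.558 m ≤ 2.2 m.

5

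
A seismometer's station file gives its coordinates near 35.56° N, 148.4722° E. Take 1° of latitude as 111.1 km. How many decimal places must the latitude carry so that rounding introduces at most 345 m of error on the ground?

3 decimal places

One degree of latitude covers 111100 m.
With N decimal places the half-ulp bound is 0.5·10⁻ᴺ°, or 0.5·10⁻ᴺ × 111100 m on the ground.
Setting 55550 × 10⁻ᴺ ≤ 345 gives 10ᴺ ≥ 161, i.e. N ≥ 2.21.
At 2 places the error can reach 556 m, but 3 places keeps it to 55.6 m.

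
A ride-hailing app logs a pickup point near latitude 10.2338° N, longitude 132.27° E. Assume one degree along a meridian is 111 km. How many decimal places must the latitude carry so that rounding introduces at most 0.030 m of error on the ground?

7 decimal places

One degree of latitude covers 111000 m.
N decimal places → at most half a unit in the last place, 0.5 × 10⁻ᴺ° = 111000/2 × 10⁻ᴺ m.
Setting 55500 × 10⁻ᴺ ≤ 0.030 gives 10ᴺ ≥ 1.85e+06, i.e. N ≥ 6.27.
So 7 decimal places suffice (0.00555 m); 6 would allow up to 0.0555 m.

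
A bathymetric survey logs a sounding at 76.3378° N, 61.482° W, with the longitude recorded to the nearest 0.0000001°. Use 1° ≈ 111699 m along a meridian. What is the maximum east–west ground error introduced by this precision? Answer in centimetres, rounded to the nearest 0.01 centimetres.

Rounding to 7 decimal places leaves the longitude within ±5e-08° of the true value.
Parallels shrink by cos φ, so at 76.3378° a degree of longitude is 111699 × 0.2362 ≈ 26383 m.
East–west error: 5e-08° × 26383 m/° ≈ 0.00131915 m.
That is 0.00131915 m = 0.13191 cm.

0.13 centimetres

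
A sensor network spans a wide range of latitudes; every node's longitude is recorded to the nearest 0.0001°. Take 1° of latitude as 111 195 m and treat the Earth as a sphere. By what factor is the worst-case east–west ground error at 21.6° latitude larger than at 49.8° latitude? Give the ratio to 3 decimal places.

Rounding to 4 decimal places leaves the longitude within ±5e-05° of the true value.
At 21.6°: 5e-05° × 111195 × cos 21.6° = 5e-05 × 111195 × 0.9298 ≈ 5.1693 m.
Error at 49.8° = 5e-05° × 111195 × cos 49.8° ≈ 5.5598 × 0.6455 = 3.5886 m.
The ratio reduces to cos 21.6° / cos 49.8° = 0.9298/0.6455 ≈ 1.4405.

1.440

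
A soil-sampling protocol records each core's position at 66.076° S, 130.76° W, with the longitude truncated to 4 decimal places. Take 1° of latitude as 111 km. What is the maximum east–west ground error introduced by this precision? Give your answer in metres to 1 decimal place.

Truncating at 4 decimal places can drop up to a full unit in the last place, so the longitude may be off by as much as 0.0001°.
One degree of longitude at 66.076° is 111000 × cos 66.076° ≈ 111000 × 0.4055 = 45013.2 m.
So at most 0.0001° × 45013.2 ≈ 4.50132 m east–west.

4.5 metres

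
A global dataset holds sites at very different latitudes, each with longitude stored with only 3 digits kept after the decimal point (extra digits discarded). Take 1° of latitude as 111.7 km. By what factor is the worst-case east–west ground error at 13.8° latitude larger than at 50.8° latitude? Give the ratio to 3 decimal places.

1.537

Truncating at 3 decimal places can drop up to a full unit in the last place, so the longitude may be off by as much as 0.001°.
Error at 13.8° = 0.001° × 111700 × cos 13.8° ≈ 111.7 × 0.9711 = 108.48 m.
Error at 50.8° = 0.001° × 111700 × cos 50.8° ≈ 111.7 × 0.6320 = 70.598 m.
Ratio: 108.48 / 70.598 = cos 13.8° / cos 50.8° ≈ 1.5365.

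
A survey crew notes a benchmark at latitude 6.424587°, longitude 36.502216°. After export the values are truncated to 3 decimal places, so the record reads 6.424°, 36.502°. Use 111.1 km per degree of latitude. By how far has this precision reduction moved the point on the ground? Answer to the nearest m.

The latitude changed by +0.000587° and the longitude by +0.000216°.
N–S: 0.000587° × 111100 m/° = 65.2157 m.
E–W at 6.424°: 0.000216° × 111100 × cos 6.424° = 0.000216 × 111100 × 0.9937 ≈ 23.8469 m.
Distance: √(65.2157² + 23.8469²) ≈ 69.4389 m.

69 m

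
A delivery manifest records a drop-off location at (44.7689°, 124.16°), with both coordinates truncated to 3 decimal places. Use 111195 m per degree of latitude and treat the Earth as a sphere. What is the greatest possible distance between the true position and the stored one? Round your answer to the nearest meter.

136 meters

Truncating at 3 decimal places can drop up to a full unit in the last place, so each coordinate may be off by as much as 0.001°.
N–S: 0.001° × 111195 m/° = 111.195 m.
E–W at 44.7689°: 0.001° × 111195 × cos 44.7689° = 0.001 × 111195 × 0.7100 ≈ 78.9432 m.
Worst case both components are at the extreme and orthogonal: √(111.195² + 78.9432²) ≈ 136.368 m.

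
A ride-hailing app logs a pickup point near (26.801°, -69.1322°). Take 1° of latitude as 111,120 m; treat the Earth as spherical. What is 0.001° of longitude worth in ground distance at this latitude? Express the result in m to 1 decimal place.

One degree of longitude here spans 111120 × cos 26.801° = 111120 × 0.8926 ≈ 99183.3 m; 0.001° of that is 99.1833 m.

99.2 m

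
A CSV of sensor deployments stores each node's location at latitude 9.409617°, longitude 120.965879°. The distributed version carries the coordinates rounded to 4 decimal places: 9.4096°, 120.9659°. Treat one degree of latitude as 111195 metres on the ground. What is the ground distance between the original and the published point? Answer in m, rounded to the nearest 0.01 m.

Δlat = 9.409617 − 9.4096 = +0.000017°; Δlon = 120.965879 − 120.9659 = -0.000021°.
North–south shift: 0.000017 × 111195 = 1.89032 m.
E–W at 9.4096°: -0.000021° × 111195 × cos 9.4096° = -0.000021 × 111195 × 0.9865 ≈ -2.30368 m.
Combined displacement = (1.89032² + 2.30368²)^½ ≈ 2.97997 m.

2.98 m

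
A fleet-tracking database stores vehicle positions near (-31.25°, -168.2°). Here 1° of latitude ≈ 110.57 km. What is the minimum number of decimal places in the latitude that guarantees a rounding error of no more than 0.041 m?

7 decimal places

One degree of latitude covers 110570 m.
N decimal places → at most half a unit in the last place, 0.5 × 10⁻ᴺ° = 110570/2 × 10⁻ᴺ m.
Setting 55285 × 10⁻ᴺ ≤ 0.041 gives 10ᴺ ≥ 1.348e+06, i.e. N ≥ 6.13.
N = 6 would give 0.0553 m (too coarse); N = 7 gives 0.00553 m ≤ 0.041 m.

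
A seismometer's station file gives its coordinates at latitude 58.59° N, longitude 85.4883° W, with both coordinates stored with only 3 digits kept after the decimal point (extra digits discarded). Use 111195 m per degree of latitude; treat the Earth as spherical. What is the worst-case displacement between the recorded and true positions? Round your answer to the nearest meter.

125 meters

Truncating at 3 decimal places can drop up to a full unit in the last place, so each coordinate may be off by as much as 0.001°.
Latitude error → 0.001 × 111195 = 111.195 m along the meridian.
East–west component at 58.59°: 0.001° × 111195 × cos 58.59° ≈ 0.001 × 57950.2 ≈ 57.9502 m.
The two errors are perpendicular, so the maximum displacement is √(111.195² + 57.9502²) ≈ 125.39 m.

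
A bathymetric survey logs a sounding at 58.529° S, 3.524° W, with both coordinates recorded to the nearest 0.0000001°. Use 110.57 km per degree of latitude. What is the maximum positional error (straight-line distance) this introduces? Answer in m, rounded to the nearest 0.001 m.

Rounding to 7 decimal places leaves each coordinate within ±5e-08° of the true value.
N–S: 5e-08° × 110570 m/° = 0.0055285 m.
East–west component at 58.529°: 5e-08° × 110570 × cos 58.529° ≈ 5e-08 × 57724.9 ≈ 0.00288625 m.
Combining orthogonally: (0.0055285² + 0.00288625²)^½ ≈ 0.00623656 m.

0.006 m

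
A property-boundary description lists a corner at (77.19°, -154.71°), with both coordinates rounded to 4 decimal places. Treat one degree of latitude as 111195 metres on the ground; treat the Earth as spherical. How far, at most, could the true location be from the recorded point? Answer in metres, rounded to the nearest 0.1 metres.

5.7 metres

Rounding to 4 decimal places leaves each coordinate within ±5e-05° of the true value.
N–S: 5e-05° × 111195 m/° = 5.55975 m.
E–W at 77.19°: 5e-05° × 111195 × cos 77.19° = 5e-05 × 111195 × 0.2217 ≈ 1.2327 m.
The two errors are perpendicular, so the maximum displacement is √(5.55975² + 1.2327²) ≈ 5.69477 m.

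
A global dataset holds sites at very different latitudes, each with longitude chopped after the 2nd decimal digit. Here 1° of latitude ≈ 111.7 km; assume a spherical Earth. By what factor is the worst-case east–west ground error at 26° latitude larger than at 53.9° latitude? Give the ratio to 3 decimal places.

Truncating at 2 decimal places can drop up to a full unit in the last place, so the longitude may be off by as much as 0.01°.
Error at 26° = 0.01° × 111700 × cos 26° ≈ 1117 × 0.8988 = 1004 m.
At 53.9°: 0.01° × 111700 × cos 53.9° = 0.01 × 111700 × 0.5892 ≈ 658.13 m.
Ratio: 1004 / 658.13 = cos 26° / cos 53.9° ≈ 1.5255.

1.525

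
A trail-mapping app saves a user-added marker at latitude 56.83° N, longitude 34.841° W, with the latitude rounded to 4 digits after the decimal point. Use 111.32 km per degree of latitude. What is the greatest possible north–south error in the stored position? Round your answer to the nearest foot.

18 feet

Rounding to 4 decimal places leaves the latitude within ±5e-05° of the true value.
Along the meridian that is 5e-05° × 111320 m/° = 5.566 m.
Converting: 5.566 m × 3.2808 ft/m ≈ 18.261 ft.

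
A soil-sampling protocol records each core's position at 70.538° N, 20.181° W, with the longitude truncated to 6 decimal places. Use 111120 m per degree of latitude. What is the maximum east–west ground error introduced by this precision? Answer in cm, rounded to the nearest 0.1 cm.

3.7 cm

Truncating at 6 decimal places can drop up to a full unit in the last place, so the longitude may be off by as much as 1e-06°.
At latitude 70.538° a degree of longitude spans 111120 m × cos 70.538° = 111120 × 0.3332 ≈ 37023.1 m.
East–west error: 1e-06° × 37023.1 m/° ≈ 0.0370231 m.
That is 0.0370231 m = 3.7023 cm.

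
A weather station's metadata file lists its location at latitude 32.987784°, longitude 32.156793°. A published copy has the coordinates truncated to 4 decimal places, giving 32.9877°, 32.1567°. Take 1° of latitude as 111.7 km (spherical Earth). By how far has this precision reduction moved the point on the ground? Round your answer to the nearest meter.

13 meters

Δlat = 32.987784 − 32.9877 = +0.000084°; Δlon = 32.156793 − 32.1567 = +0.000093°.
N–S: 0.000084° × 111700 m/° = 9.3828 m.
East–west at this latitude: 0.000093° × 111700 × cos 32.9877° ≈ 0.000093 × 93692.6 = 8.71341 m.
Combined displacement = (9.3828² + 8.71341²)^½ ≈ 12.8047 m.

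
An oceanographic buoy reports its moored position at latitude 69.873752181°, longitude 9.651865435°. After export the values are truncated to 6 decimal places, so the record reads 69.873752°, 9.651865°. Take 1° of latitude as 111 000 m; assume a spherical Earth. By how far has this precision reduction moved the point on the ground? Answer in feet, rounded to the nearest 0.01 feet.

0.09 feet

The latitude changed by +0.000000181° and the longitude by +0.000000435°.
N–S: 0.000000181° × 111000 m/° = 0.020091 m.
E–W at 69.8738°: 0.000000435° × 111000 × cos 69.8738° = 0.000000435 × 111000 × 0.3441 ≈ 0.0166144 m.
Combined displacement = (0.020091² + 0.0166144²)^½ ≈ 0.0260708 m.
In feet: 0.0260708 m ÷ 0.3048 ≈ 0.085534 ft.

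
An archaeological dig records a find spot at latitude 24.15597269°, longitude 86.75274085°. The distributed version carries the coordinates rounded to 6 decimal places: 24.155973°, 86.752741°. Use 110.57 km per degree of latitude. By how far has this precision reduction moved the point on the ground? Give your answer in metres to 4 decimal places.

0.0375 metres

The latitude changed by -0.00000031° and the longitude by -0.00000015°.
N–S: -0.00000031° × 110570 m/° = -0.0342767 m.
East–west at this latitude: -0.00000015° × 110570 × cos 24.156° ≈ -0.00000015 × 100888 = -0.0151332 m.
Hypotenuse of the two orthogonal shifts: √(0.0342767² + 0.0151332²) = 0.0374687 m.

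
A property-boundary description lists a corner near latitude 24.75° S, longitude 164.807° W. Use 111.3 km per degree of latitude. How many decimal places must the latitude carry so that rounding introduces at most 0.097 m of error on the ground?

6

One degree of latitude covers 111300 m.
With N decimal places the half-ulp bound is 0.5·10⁻ᴺ°, or 0.5·10⁻ᴺ × 111300 m on the ground.
Need 0.5 × 111300 × 10⁻ᴺ ≤ 0.097 → 10⁻ᴺ ≤ 1.743e-06, so N ≥ 5.76.
So 6 decimal places suffice (0.0556 m); 5 would allow up to 0.556 m.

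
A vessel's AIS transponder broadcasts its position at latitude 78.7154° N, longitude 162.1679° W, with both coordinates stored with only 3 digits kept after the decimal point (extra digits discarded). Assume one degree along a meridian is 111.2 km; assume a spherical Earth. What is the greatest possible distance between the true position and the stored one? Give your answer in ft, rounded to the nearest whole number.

372 ft

Truncating at 3 decimal places can drop up to a full unit in the last place, so each coordinate may be off by as much as 0.001°.
N–S: 0.001° × 111200 m/° = 111.2 m.
East–west component at 78.7154°: 0.001° × 111200 × cos 78.7154° ≈ 0.001 × 21759.9 ≈ 21.7599 m.
Combining orthogonally: (111.2² + 21.7599²)^½ ≈ 113.309 m.
Converting: 113.309 m × 3.2808 ft/m ≈ 371.75 ft.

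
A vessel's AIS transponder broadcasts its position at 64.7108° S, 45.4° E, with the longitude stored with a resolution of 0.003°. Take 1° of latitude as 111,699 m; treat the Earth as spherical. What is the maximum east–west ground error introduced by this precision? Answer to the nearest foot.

With a 0.003° grid the true value lies within half a step, ±0.003°/2 = ±0.0015°, of the stored one.
Parallels shrink by cos φ, so at 64.7108° a degree of longitude is 111699 × 0.4272 ≈ 47716.4 m.
Maximum E–W displacement: 0.0015 × 47716.4 = 71.5746 m.
In feet: 71.5746 m ÷ 0.3048 ≈ 234.82 ft.

235 feet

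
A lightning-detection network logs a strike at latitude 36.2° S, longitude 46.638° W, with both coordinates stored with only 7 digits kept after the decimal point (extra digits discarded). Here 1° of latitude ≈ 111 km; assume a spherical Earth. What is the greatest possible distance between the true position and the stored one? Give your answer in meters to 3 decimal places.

0.014 meters

Truncating at 7 decimal places can drop up to a full unit in the last place, so each coordinate may be off by as much as 1e-07°.
N–S: 1e-07° × 111000 m/° = 0.0111 m.
E–W at 36.2°: 1e-07° × 111000 × cos 36.2° = 1e-07 × 111000 × 0.8070 ≈ 0.00895726 m.
The two errors are perpendicular, so the maximum displacement is √(0.0111² + 0.00895726²) ≈ 0.0142633 m.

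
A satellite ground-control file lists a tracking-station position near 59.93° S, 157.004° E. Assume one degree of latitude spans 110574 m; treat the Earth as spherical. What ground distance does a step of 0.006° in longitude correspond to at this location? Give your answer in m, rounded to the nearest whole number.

At 59.93° a degree of longitude is 110574 × cos 59.93° ≈ 55404 m, so 0.006° corresponds to 332.424 m.

332 m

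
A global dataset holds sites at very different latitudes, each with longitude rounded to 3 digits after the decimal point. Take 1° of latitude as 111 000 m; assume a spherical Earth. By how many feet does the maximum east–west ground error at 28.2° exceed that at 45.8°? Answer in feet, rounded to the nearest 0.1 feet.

33.5 feet

Rounding to 3 decimal places leaves the longitude within ±0.0005° of the true value.
Error at 28.2° = 0.0005° × 111000 × cos 28.2° ≈ 55.5 × 0.8813 = 48.912 m.
At 45.8°: 0.0005° × 111000 × cos 45.8° = 0.0005 × 111000 × 0.6972 ≈ 38.693 m.
So the lower-latitude error exceeds the higher by 48.912 − 38.693 = 10.22 m.
In feet: 10.2197 m ÷ 0.3048 ≈ 33.529 ft.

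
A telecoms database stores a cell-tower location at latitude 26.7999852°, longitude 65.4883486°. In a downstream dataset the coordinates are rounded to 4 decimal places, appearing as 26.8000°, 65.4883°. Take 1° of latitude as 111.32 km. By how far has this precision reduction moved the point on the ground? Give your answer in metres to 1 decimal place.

5.1 metres

The latitude changed by -0.0000148° and the longitude by +0.0000486°.
N–S: -0.0000148° × 111320 m/° = -1.64754 m.
E–W at 26.8°: 0.0000486° × 111320 × cos 26.8° = 0.0000486 × 111320 × 0.8926 ≈ 4.82902 m.
Combined displacement = (1.64754² + 4.82902²)^½ ≈ 5.10234 m.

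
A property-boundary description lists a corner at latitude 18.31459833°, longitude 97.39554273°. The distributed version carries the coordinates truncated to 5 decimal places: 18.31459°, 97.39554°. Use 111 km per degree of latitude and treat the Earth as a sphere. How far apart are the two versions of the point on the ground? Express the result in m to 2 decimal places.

Δlat = 18.31459833 − 18.31459 = +0.00000833°; Δlon = 97.39554273 − 97.39554 = +0.00000273°.
North–south shift: 0.00000833 × 111000 = 0.92463 m.
E–W at 18.3146°: 0.00000273° × 111000 × cos 18.3146° = 0.00000273 × 111000 × 0.9493 ≈ 0.28768 m.
Combined displacement = (0.92463² + 0.28768²)^½ ≈ 0.968349 m.

0.97 m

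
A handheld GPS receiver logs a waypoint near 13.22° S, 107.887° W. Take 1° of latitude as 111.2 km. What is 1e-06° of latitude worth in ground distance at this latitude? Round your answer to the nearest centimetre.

11 centimetres

Along a meridian 1e-06° is 1e-06 × 111200 = 0.1112 m.
That is 0.1112 m = 11.12 cm.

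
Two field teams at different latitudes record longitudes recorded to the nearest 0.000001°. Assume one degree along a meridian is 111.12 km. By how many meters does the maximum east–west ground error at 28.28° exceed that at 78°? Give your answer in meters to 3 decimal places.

Rounding to 6 decimal places leaves the longitude within ±5e-07° of the true value.
Error at 28.28° = 5e-07° × 111120 × cos 28.28° ≈ 0.05556 × 0.8806 = 0.048929 m.
At 78°: 5e-07° × 111120 × cos 78° = 5e-07 × 111120 × 0.2079 ≈ 0.011552 m.
So the lower-latitude error exceeds the higher by 0.048929 − 0.011552 = 0.037377 m.

0.037 meters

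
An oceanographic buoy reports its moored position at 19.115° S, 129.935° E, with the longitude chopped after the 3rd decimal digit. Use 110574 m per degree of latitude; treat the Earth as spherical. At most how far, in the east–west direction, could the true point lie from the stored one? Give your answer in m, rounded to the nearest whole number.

104 m

Truncating at 3 decimal places can drop up to a full unit in the last place, so the longitude may be off by as much as 0.001°.
Parallels shrink by cos φ, so at 19.115° a degree of longitude is 110574 × 0.9449 ≈ 104477 m.
Maximum E–W displacement: 0.001 × 104477 = 104.477 m.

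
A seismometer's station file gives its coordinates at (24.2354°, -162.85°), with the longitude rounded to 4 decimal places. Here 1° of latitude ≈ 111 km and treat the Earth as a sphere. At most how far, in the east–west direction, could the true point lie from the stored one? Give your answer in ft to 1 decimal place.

Rounding to 4 decimal places leaves the longitude within ±5e-05° of the true value.
Parallels shrink by cos φ, so at 24.2354° a degree of longitude is 111000 × 0.9119 ≈ 101217 m.
East–west error: 5e-05° × 101217 m/° ≈ 5.06086 m.
Converting: 5.06086 m × 3.2808 ft/m ≈ 16.604 ft.

16.6 ft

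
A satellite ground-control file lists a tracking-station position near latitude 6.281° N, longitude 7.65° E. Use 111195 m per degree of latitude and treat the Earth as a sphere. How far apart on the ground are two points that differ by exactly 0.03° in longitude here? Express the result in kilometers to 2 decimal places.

0.03° of longitude at 6.281° is 0.03 × 111195 × cos 6.281° ≈ 0.03 × 110528 = 3315.83 m.
That is 3315.83 m = 3.3158 km.

3.32 kilometers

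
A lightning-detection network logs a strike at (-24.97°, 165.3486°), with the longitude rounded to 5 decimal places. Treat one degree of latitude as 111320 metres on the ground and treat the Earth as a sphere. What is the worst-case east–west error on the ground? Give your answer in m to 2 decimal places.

0.50 m

Rounding to 5 decimal places leaves the longitude within ±5e-06° of the true value.
One degree of longitude at 24.97° is 111320 × cos 24.97° ≈ 111320 × 0.9065 = 100915 m.
So at most 5e-06° × 100915 ≈ 0.504574 m east–west.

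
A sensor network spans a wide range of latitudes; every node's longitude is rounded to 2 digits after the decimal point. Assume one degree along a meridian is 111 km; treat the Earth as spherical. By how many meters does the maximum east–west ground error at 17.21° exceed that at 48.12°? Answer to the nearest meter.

Rounding to 2 decimal places leaves the longitude within ±0.005° of the true value.
Error at 17.21° = 0.005° × 111000 × cos 17.21° ≈ 555 × 0.9552 = 530.15 m.
At 48.12°: 0.005° × 111000 × cos 48.12° = 0.005 × 111000 × 0.6676 ≈ 370.5 m.
So the lower-latitude error exceeds the higher by 530.15 − 370.5 = 159.65 m.

160 meters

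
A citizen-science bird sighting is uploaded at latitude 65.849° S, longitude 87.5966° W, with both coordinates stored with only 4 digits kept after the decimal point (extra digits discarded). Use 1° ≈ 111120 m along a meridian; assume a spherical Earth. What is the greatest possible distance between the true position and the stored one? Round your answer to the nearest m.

Truncating at 4 decimal places can drop up to a full unit in the last place, so each coordinate may be off by as much as 0.0001°.
N–S: 0.0001° × 111120 m/° = 11.112 m.
Longitude error → 0.0001 × 111120 × cos 65.849° = 0.0001 × 111120 × 0.4091 ≈ 4.5464 m.
The two errors are perpendicular, so the maximum displacement is √(11.112² + 4.5464²) ≈ 12.0061 m.

12 m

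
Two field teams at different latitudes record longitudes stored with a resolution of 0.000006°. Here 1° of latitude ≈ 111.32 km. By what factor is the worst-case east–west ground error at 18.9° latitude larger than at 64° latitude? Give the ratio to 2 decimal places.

2.16

With a 0.000006° grid the true value lies within half a step, ±0.000006°/2 = ±3e-06°, of the stored one.
At 18.9°: 3e-06° × 111320 × cos 18.9° = 3e-06 × 111320 × 0.9461 ≈ 0.31595 m.
At 64°: 3e-06° × 111320 × cos 64° = 3e-06 × 111320 × 0.4384 ≈ 0.1464 m.
The ratio reduces to cos 18.9° / cos 64° = 0.9461/0.4384 ≈ 2.1582.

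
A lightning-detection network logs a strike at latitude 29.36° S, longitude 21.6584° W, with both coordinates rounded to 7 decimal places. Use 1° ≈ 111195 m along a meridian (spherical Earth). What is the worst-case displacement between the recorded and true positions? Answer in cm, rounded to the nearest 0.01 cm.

Rounding to 7 decimal places leaves each coordinate within ±5e-08° of the true value.
N–S: 5e-08° × 111195 m/° = 0.00555975 m.
Longitude error → 5e-08 × 111195 × cos 29.36° = 5e-08 × 111195 × 0.8716 ≈ 0.00484564 m.
Combining orthogonally: (0.00555975² + 0.00484564²)^½ ≈ 0.00737503 m.
That is 0.00737503 m = 0.7375 cm.

0.74 cm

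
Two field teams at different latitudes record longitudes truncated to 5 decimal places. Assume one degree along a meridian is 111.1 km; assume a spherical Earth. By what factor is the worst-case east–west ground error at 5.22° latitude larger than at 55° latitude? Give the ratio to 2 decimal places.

Truncating at 5 decimal places can drop up to a full unit in the last place, so the longitude may be off by as much as 1e-05°.
Error at 5.22° = 1e-05° × 111100 × cos 5.22° ≈ 1.111 × 0.9959 = 1.1064 m.
At 55°: 1e-05° × 111100 × cos 55° = 1e-05 × 111100 × 0.5736 ≈ 0.63724 m.
The ratio reduces to cos 5.22° / cos 55° = 0.9959/0.5736 ≈ 1.7362.

1.74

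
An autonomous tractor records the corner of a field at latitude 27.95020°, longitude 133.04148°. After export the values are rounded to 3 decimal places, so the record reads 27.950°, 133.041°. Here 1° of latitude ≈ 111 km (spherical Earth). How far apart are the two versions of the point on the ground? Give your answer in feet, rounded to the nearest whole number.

171 feet

The latitude changed by +0.00020° and the longitude by +0.00048°.
North–south shift: 0.00020 × 111000 = 22.2 m.
E–W at 27.95°: 0.00048° × 111000 × cos 27.95° = 0.00048 × 111000 × 0.8834 ≈ 47.0653 m.
Combined displacement = (22.2² + 47.0653²)^½ ≈ 52.0382 m.
In feet: 52.0382 m ÷ 0.3048 ≈ 170.73 ft.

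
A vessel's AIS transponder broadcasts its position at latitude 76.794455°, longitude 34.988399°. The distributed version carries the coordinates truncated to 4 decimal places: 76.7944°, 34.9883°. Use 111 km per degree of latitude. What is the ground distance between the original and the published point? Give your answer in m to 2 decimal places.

Δlat = 76.794455 − 76.7944 = +0.000055°; Δlon = 34.988399 − 34.9883 = +0.000099°.
North–south shift: 0.000055 × 111000 = 6.105 m.
E–W at 76.7944°: 0.000099° × 111000 × cos 76.7944° = 0.000099 × 111000 × 0.2284 ≈ 2.51039 m.
Hypotenuse of the two orthogonal shifts: √(6.105² + 2.51039²) = 6.60099 m.

6.60 m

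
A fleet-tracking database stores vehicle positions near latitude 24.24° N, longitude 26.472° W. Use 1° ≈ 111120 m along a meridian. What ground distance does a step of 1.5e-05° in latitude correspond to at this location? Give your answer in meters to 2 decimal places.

Along a meridian 1.5e-05° is 1.5e-05 × 111120 = 1.6668 m.

1.67 meters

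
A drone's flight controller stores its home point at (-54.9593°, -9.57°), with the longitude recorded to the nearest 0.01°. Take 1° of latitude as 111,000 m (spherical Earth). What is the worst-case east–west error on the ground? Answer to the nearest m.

Rounding to 2 decimal places leaves the longitude within ±0.005° of the true value.
At latitude 54.9593° a degree of longitude spans 111000 m × cos 54.9593° = 111000 × 0.5742 ≈ 63731.6 m.
East–west error: 0.005° × 63731.6 m/° ≈ 318.658 m.

319 m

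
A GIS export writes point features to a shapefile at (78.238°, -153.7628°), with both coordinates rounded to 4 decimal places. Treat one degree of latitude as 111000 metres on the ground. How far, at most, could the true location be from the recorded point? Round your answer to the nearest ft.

19 ft

Rounding to 4 decimal places leaves each coordinate within ±5e-05° of the true value.
N–S: 5e-05° × 111000 m/° = 5.55 m.
East–west component at 78.238°: 5e-05° × 111000 × cos 78.238° ≈ 5e-05 × 22627 ≈ 1.13135 m.
Worst case both components are at the extreme and orthogonal: √(5.55² + 1.13135²) ≈ 5.66414 m.
In feet: 5.66414 m ÷ 0.3048 ≈ 18.583 ft.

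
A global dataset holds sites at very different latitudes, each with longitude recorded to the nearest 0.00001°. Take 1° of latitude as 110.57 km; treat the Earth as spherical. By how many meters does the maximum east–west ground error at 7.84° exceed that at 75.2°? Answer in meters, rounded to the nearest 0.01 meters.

0.41 meters

Rounding to 5 decimal places leaves the longitude within ±5e-06° of the true value.
At 7.84°: 5e-06° × 110570 × cos 7.84° = 5e-06 × 110570 × 0.9907 ≈ 0.54768 m.
Error at 75.2° = 5e-06° × 110570 × cos 75.2° ≈ 0.55285 × 0.2554 = 0.14122 m.
Difference: 0.54768 − 0.14122 = 0.40646 m.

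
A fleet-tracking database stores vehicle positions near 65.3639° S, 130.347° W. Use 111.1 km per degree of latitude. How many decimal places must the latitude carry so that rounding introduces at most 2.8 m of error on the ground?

5 decimal places

One degree of latitude covers 111100 m.
N decimal places → at most half a unit in the last place, 0.5 × 10⁻ᴺ° = 111100/2 × 10⁻ᴺ m.
Need 0.5 × 111100 × 10⁻ᴺ ≤ 2.8 → 10⁻ᴺ ≤ 5.041e-05, so N ≥ 4.30.
N = 4 would give 5.56 m (too coarse); N = 5 gives 0.555 m ≤ 2.8 m.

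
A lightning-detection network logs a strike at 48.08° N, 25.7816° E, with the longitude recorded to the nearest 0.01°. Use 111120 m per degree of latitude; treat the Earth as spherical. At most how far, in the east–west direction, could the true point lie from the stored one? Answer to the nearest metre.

Rounding to 2 decimal places leaves the longitude within ±0.005° of the true value.
One degree of longitude at 48.08° is 111120 × cos 48.08° ≈ 111120 × 0.6681 = 74238.4 m.
Maximum E–W displacement: 0.005 × 74238.4 = 371.192 m.

371 metres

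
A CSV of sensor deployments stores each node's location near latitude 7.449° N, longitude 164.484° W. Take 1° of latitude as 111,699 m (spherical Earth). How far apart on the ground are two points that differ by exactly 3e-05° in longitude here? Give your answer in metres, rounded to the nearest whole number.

3 metres

One degree of longitude here spans 111699 × cos 7.449° = 111699 × 0.9916 ≈ 110756 m; 3e-05° of that is 3.32269 m.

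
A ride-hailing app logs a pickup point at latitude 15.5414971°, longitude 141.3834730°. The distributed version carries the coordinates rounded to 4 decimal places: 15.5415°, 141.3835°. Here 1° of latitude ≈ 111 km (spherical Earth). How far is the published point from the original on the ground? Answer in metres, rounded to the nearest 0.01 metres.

2.91 metres

Δlat = 15.5414971 − 15.5415 = -0.0000029°; Δlon = 141.3834730 − 141.3835 = -0.0000270°.
N–S: -0.0000029° × 111000 m/° = -0.3219 m.
East–west at this latitude: -0.0000270° × 111000 × cos 15.5415° ≈ -0.0000270 × 106941 = -2.88742 m.
Distance: √(0.3219² + 2.88742²) ≈ 2.90531 m.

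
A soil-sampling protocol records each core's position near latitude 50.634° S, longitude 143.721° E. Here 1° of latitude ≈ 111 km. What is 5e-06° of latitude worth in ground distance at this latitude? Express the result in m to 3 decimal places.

0.555 m

Along a meridian 5e-06° is 5e-06 × 111000 = 0.555 m.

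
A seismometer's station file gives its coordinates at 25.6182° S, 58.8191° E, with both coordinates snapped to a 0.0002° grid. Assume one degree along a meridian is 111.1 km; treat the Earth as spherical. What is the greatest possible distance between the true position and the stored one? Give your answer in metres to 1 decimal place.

With a 0.0002° grid the true value lies within half a step, ±0.0002°/2 = ±0.0001°, of the stored one.
North–south component: 0.0001° × 111100 = 11.11 m.
East–west component at 25.6182°: 0.0001° × 111100 × cos 25.6182° ≈ 0.0001 × 100178 ≈ 10.0178 m.
The two errors are perpendicular, so the maximum displacement is √(11.11² + 10.0178²) ≈ 14.9596 m.

15.0 metres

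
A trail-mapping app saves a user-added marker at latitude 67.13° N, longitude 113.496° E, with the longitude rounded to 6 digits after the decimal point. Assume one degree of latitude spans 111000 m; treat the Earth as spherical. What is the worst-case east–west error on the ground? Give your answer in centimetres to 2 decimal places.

2.16 centimetres

Rounding to 6 decimal places leaves the longitude within ±5e-07° of the true value.
One degree of longitude at 67.13° is 111000 × cos 67.13° ≈ 111000 × 0.3886 = 43139.2 m.
Maximum E–W displacement: 5e-07 × 43139.2 = 0.0215696 m.
That is 0.0215696 m = 2.157 cm.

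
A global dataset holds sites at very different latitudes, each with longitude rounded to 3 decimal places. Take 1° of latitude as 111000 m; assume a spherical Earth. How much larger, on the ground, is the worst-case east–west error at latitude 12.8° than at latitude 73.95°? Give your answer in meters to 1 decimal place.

38.8 meters

Rounding to 3 decimal places leaves the longitude within ±0.0005° of the true value.
At 12.8°: 0.0005° × 111000 × cos 12.8° = 0.0005 × 111000 × 0.9751 ≈ 54.121 m.
Error at 73.95° = 0.0005° × 111000 × cos 73.95° ≈ 55.5 × 0.2765 = 15.344 m.
So the lower-latitude error exceeds the higher by 54.121 − 15.344 = 38.776 m.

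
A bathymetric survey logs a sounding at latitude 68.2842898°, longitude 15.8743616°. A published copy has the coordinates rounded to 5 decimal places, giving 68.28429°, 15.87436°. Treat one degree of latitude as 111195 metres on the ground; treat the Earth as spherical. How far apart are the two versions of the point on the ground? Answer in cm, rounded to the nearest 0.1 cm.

The latitude changed by -0.0000002° and the longitude by +0.0000016°.
N–S: -0.0000002° × 111195 m/° = -0.022239 m.
East–west at this latitude: 0.0000016° × 111195 × cos 68.2843° ≈ 0.0000016 × 41142.3 = 0.0658277 m.
Distance: √(0.022239² + 0.0658277²) ≈ 0.0694828 m.
That is 0.0694828 m = 6.9483 cm.

6.9 cm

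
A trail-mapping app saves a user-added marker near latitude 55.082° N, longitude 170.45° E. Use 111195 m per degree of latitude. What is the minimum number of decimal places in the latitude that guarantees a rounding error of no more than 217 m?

3 decimal places

One degree of latitude covers 111195 m.
N decimal places → at most half a unit in the last place, 0.5 × 10⁻ᴺ° = 111195/2 × 10⁻ᴺ m.
Setting 55597.5 × 10⁻ᴺ ≤ 217 gives 10ᴺ ≥ 256.2, i.e. N ≥ 2.41.
At 2 places the error can reach 556 m, but 3 places keeps it to 55.6 m.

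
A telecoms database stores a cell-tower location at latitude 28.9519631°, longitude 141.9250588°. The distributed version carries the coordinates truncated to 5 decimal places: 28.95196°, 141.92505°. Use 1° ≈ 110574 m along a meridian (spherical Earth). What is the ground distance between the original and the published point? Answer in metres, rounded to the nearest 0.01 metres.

0.92 metres

The latitude changed by +0.0000031° and the longitude by +0.0000088°.
North–south shift: 0.0000031 × 110574 = 0.342779 m.
E–W at 28.952°: 0.0000088° × 110574 × cos 28.952° = 0.0000088 × 110574 × 0.8750 ≈ 0.851445 m.
Distance: √(0.342779² + 0.851445²) ≈ 0.917854 m.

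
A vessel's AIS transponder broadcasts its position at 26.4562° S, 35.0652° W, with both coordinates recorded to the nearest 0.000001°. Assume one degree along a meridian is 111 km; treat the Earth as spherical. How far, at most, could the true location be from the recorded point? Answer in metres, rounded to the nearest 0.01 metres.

0.07 metres

Rounding to 6 decimal places leaves each coordinate within ±5e-07° of the true value.
Latitude error → 5e-07 × 111000 = 0.0555 m along the meridian.
E–W at 26.4562°: 5e-07° × 111000 × cos 26.4562° = 5e-07 × 111000 × 0.8953 ≈ 0.0496878 m.
The two errors are perpendicular, so the maximum displacement is √(0.0555² + 0.0496878²) ≈ 0.0744924 m.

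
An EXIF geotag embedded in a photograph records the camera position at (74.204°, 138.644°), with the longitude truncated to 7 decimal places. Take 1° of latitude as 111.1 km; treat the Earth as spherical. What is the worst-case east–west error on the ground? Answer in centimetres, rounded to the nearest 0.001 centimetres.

0.302 centimetres

Truncating at 7 decimal places can drop up to a full unit in the last place, so the longitude may be off by as much as 1e-07°.
One degree of longitude at 74.204° is 111100 × cos 74.204° ≈ 111100 × 0.2722 = 30242.9 m.
East–west error: 1e-07° × 30242.9 m/° ≈ 0.00302429 m.
That is 0.00302429 m = 0.30243 cm.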